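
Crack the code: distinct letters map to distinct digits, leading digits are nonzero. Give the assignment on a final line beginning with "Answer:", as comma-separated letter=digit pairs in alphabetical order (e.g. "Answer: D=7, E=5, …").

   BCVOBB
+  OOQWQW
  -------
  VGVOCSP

Step 1. [col 1: B + W ≡ P (mod 10)] no forcing yet in column 1 (carry-in 0); P=2 is free and consistent — try it, so P=2.
Step 2. [V] adding two 6-digit numbers gives at most 6+1 digits, and here it does — V is that final carry and must be 1 ⇒ V=1.
Step 3. [col 1: B + W ≡ P (mod 10)] several values work for W in column 1 (B + W ≡ P (mod 10), carry-in 0); try W=9. So W=9.
Step 4. [col 1: B + W ≡ P (mod 10)] column 1: given W=9, P=2, carry-in 0, and digits 1,2,9 already taken and all letters distinct, B+W≡P (mod 10) forces B=3 ⇒ B=3.
Step 5. [col 2: B + Q ≡ S (mod 10)] column 2 (B + Q ≡ S (mod 10), carry-in 1) doesn't pin S yet; pick S=8 and continue, so S=8.
Step 6. [col 2: B + Q ≡ S (mod 10)] in column 2 we have B+Q≡S with carry-in 1; given B=3, S=8 and digits 1,2,3,8,9 already taken and all letters distinct, that pins Q to 4 ⇒ Q=4.
Step 7. [col 3: O + W ≡ C (mod 10)] column 3 (O + W ≡ C (mod 10), carry-in 0) doesn't pin C yet; pick C=5 and continue ⇒ C=5.
Step 8. [col 3: O + W ≡ C (mod 10)] in column 3 we have O+W≡C with carry-in 0; given W=9, C=5 and digits 1,2,3,4,5,8,9 already taken and all letters distinct, that pins O to 6. So O=6.
Step 9. [col 6: B + O ≡ G (mod 10)] from column 6 (B=3, O=6, carry-in 1, digits 1,2,3,4,5,6,8,9 already taken and all letters distinct): G must equal 0. So G=0.

Answer: B=3, C=5, G=0, O=6, P=2, Q=4, S=8, V=1, W=9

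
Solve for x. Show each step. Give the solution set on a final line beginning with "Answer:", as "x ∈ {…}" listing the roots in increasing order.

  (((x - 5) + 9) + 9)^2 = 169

Step 1. [(((x - 5) + 9) + 9)^2 = 169] √ both sides: 169 ≥ 0 gives two branches ⇒ sqrt: ((x - 5) + 9) + 9 = 13 or -13.
Step 2. [((x - 5) + 9) + 9 = 13 or -13] +9 is outermost — subtract 9 both sides ⇒ sub: (x - 5) + 9 = 4 or -22.
Step 3. [(x - 5) + 9 = 4 or -22] peel the +9: subtract 9 from each side, so sub: x - 5 = -5 or -31.
Step 4. [x - 5 = -5 or -31] -5 is outermost — add 5 both sides, so sub: x = 0 or -26.

Answer: x ∈ {-26, 0}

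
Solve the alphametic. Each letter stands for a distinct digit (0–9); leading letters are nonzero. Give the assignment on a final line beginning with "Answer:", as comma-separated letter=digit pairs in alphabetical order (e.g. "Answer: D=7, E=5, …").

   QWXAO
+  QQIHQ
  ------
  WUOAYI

Step 1. [W] adding two 5-digit numbers gives at most 5+1 digits, and here it does — W is that final carry and must be 1, so W=1.
Step 2. [col 1: O + Q ≡ I (mod 10)] O=7 is one option consistent with column 1 (O + Q ≡ I (mod 10), carry-in 0) — take it. So O=7.
Step 3. [col 1: O + Q ≡ I (mod 10)] no forcing yet in column 1 (carry-in 0); I=3 is free and consistent — try it, so I=3.
Step 4. [col 1: O + Q ≡ I (mod 10)] column 1: given O=7, I=3, carry-in 0, and digits 1,3,7 already taken and all letters distinct, O+Q≡I (mod 10) forces Q=6 ⇒ Q=6.
Step 5. [col 2: A + H ≡ Y (mod 10)] Y=9 is one option consistent with column 2 (A + H ≡ Y (mod 10), carry-in 1) — take it. So Y=9.
Step 6. [col 2: A + H ≡ Y (mod 10)] no forcing yet in column 2 (carry-in 1); H=0 is free and consistent — try it ⇒ H=0.
Step 7. [col 2: A + H ≡ Y (mod 10)] in column 2 we have A+H≡Y with carry-in 1; given H=0, Y=9 and digits 0,1,3,6,7,9 already taken and all letters distinct, that pins A to 8, so A=8.
Step 8. [col 3: X + I ≡ A (mod 10)] in column 3 we have X+I≡A with carry-in 0; given I=3, A=8 and digits 0,1,3,6,7,8,9 already taken and all letters distinct, that pins X to 5. So X=5.
Step 9. [col 5: Q + Q ≡ U (mod 10)] column 5 reads Q+Q+carry(0)=U with Q=6; with digits 0,1,3,5,6,7,8,9 already taken and all letters distinct, the only value for U is 2, so U=2.

Answer: A=8, H=0, I=3, O=7, Q=6, U=2, W=1, X=5, Y=9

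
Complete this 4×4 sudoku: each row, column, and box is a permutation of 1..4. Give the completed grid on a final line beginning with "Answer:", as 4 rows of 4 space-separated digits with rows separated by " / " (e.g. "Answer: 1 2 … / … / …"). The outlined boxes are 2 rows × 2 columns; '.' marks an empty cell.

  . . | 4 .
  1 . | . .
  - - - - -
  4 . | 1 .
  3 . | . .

Step 1. [r4c3∈{2}] only 2 remains possible at r4c3. So r4c3=2.
Step 2. [r2c3∈{3}] only 3 remains possible at r2c3. So r2c3=3.
Step 3. [r1c1∈{2}] r1c1 has the single candidate 2 ⇒ r1c1=2.
Step 4. [r4c2∈{1}] r4c2's peers cover all but 1. So r4c2=1.
Step 5. [r1c2∈{3}] r1c2 is down to just 3. So r1c2=3.
Step 6. [r4c4∈{4}] only 4 remains possible at r4c4, so r4c4=4.
Step 7. [r3c2∈{2}] only 2 remains possible at r3c2 ⇒ r3c2=2.
Step 8. [r2c2∈{4}] nothing but 4 survives at r2c2 ⇒ r2c2=4.
Step 9. [r3c4∈{3}] r3c4 is down to just 3, so r3c4=3.
Step 10. [r2c4∈{2}] only 2 remains possible at r2c4, so r2c4=2.
Step 11. [r1c4∈{1}] nothing but 1 survives at r1c4, so r1c4=1.

Answer: 2 3 4 1 / 1 4 3 2 / 4 2 1 3 / 3 1 2 4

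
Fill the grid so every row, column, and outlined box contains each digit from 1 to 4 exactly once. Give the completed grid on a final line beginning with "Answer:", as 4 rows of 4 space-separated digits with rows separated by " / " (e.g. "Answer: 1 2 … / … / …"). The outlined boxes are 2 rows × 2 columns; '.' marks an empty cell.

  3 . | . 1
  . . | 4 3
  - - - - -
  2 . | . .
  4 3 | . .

Step 1. [r3c2∈{1}] r3c2 is down to just 1, so r3c2=1.
Step 2. [r1c3∈{2}] only 2 remains possible at r1c3. So r1c3=2.
Step 3. [r2c2∈{2}] r2c2 has the single candidate 2 ⇒ r2c2=2.
Step 4. [r4c4∈{2}] nothing but 2 survives at r4c4. So r4c4=2.
Step 5. [r3c3∈{3}] only 3 remains possible at r3c3, so r3c3=3.
Step 6. [r3c4∈{4}] r3c4's peers cover all but 4, so r3c4=4.
Step 7. [r1c2∈{4}] only 4 remains possible at r1c2. So r1c2=4.
Step 8. [r4c3∈{1}] r4c3 is down to just 1. So r4c3=1.
Step 9. [r2c1∈{1}] nothing but 1 survives at r2c1, so r2c1=1.

Answer: 3 4 2 1 / 1 2 4 3 / 2 1 3 4 / 4 3 1 2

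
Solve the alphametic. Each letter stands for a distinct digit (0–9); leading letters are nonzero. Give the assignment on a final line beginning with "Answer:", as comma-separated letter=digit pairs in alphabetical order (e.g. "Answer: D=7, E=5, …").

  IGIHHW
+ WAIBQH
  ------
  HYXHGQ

Step 1. [col 1: W + H ≡ Q (mod 10)] several values work for H in column 1 (W + H ≡ Q (mod 10), carry-in 0); try H=8 ⇒ H=8.
Step 2. [col 1: W + H ≡ Q (mod 10)] no forcing yet in column 1 (carry-in 0); Q=5 is free and consistent — try it. So Q=5.
Step 3. [col 1: W + H ≡ Q (mod 10)] column 1 reads W+H+carry(0)=Q with H=8, Q=5; with digits 5,8 already taken and all letters distinct, the only value for W is 7, so W=7.
Step 4. [col 2: H + Q ≡ G (mod 10)] column 2: given H=8, Q=5, carry-in 1, and digits 5,7,8 already taken and all letters distinct, H+Q≡G (mod 10) forces G=4. So G=4.
Step 5. [col 3: H + B ≡ H (mod 10)] from column 3 (H=8, carry-in 1, digits 4,5,7,8 already taken and all letters distinct): B must equal 9. So B=9.
Step 6. [col 4: I + I ≡ X (mod 10)] I=1 is one option consistent with column 4 (I + I ≡ X (mod 10), carry-in 1) — take it, so I=1.
Step 7. [col 4: I + I ≡ X (mod 10)] column 4 reads I+I+carry(1)=X with I=1; with digits 1,4,5,7,8,9 already taken and all letters distinct, the only value for X is 3, so X=3.
Step 8. [col 5: G + A ≡ Y (mod 10)] no forcing yet in column 5 (carry-in 0); A=2 is free and consistent — try it, so A=2.
Step 9. [col 5: G + A ≡ Y (mod 10)] column 5 reads G+A+carry(0)=Y with G=4, A=2; with digits 1,2,3,4,5,7,8,9 already taken and all letters distinct, the only value for Y is 6. So Y=6.

Answer: A=2, B=9, G=4, H=8, I=1, Q=5, W=7, X=3, Y=6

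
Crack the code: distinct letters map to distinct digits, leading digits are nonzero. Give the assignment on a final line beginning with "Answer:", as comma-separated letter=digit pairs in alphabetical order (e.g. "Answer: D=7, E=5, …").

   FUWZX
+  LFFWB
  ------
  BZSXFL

Step 1. [col 1: X + B ≡ L (mod 10)] no forcing yet in column 1 (carry-in 0); L=8 is free and consistent — try it. So L=8.
Step 2. [col 1: X + B ≡ L (mod 10)] column 1 (X + B ≡ L (mod 10), carry-in 0) doesn't pin B yet; pick B=1 and continue ⇒ B=1.
Step 3. [col 1: X + B ≡ L (mod 10)] column 1: given B=1, L=8, carry-in 0, and digits 1,8 already taken and all letters distinct, X+B≡L (mod 10) forces X=7 ⇒ X=7.
Step 4. [col 2: Z + W ≡ F (mod 10)] column 2 (Z + W ≡ F (mod 10), carry-in 0) doesn't pin F yet; pick F=5 and continue ⇒ F=5.
Step 5. [col 2: Z + W ≡ F (mod 10)] W=2 is one option consistent with column 2 (Z + W ≡ F (mod 10), carry-in 0) — take it ⇒ W=2.
Step 6. [col 2: Z + W ≡ F (mod 10)] column 2 reads Z+W+carry(0)=F with W=2, F=5; with digits 1,2,5,7,8 already taken and all letters distinct, the only value for Z is 3, so Z=3.
Step 7. [col 4: U + F ≡ S (mod 10)] column 4 (U + F ≡ S (mod 10), carry-in 0) doesn't pin S yet; pick S=9 and continue ⇒ S=9.
Step 8. [col 4: U + F ≡ S (mod 10)] column 4 reads U+F+carry(0)=S with F=5, S=9; with digits 1,2,3,5,7,8,9 already taken and all letters distinct, the only value for U is 4 ⇒ U=4.

Answer: B=1, F=5, L=8, S=9, U=4, W=2, X=7, Z=3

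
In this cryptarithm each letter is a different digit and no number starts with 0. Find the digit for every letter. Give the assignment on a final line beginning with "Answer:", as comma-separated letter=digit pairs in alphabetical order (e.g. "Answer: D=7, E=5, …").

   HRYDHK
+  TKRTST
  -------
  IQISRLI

Step 1. [col 1: K + T ≡ I (mod 10)] column 1 (K + T ≡ I (mod 10), carry-in 0) doesn't pin T yet; pick T=8 and continue, so T=8.
Step 2. [col 1: K + T ≡ I (mod 10)] several values work for K in column 1 (K + T ≡ I (mod 10), carry-in 0); try K=3. So K=3.
Step 3. [col 1: K + T ≡ I (mod 10)] column 1 reads K+T+carry(0)=I with K=3, T=8; with digits 3,8 already taken and all letters distinct, the only value for I is 1, so I=1.
Step 4. [col 2: H + S ≡ L (mod 10)] L=6 is one option consistent with column 2 (H + S ≡ L (mod 10), carry-in 1) — take it. So L=6.
Step 5. [col 2: H + S ≡ L (mod 10)] several values work for S in column 2 (H + S ≡ L (mod 10), carry-in 1); try S=0, so S=0.
Step 6. [col 2: H + S ≡ L (mod 10)] column 2 reads H+S+carry(1)=L with S=0, L=6; with digits 0,1,3,6,8 already taken and all letters distinct, the only value for H is 5. So H=5.
Step 7. [col 3: D + T ≡ R (mod 10)] no forcing yet in column 3 (carry-in 0); D=9 is free and consistent — try it ⇒ D=9.
Step 8. [col 3: D + T ≡ R (mod 10)] from column 3 (D=9, T=8, carry-in 0, digits 0,1,3,5,6,8,9 already taken and all letters distinct): R must equal 7 ⇒ R=7.
Step 9. [col 4: Y + R ≡ S (mod 10)] column 4 reads Y+R+carry(1)=S with R=7, S=0; with digits 0,1,3,5,6,7,8,9 already taken and all letters distinct, the only value for Y is 2 ⇒ Y=2.
Step 10. [col 6: H + T ≡ Q (mod 10)] from column 6 (H=5, T=8, carry-in 1, digits 0,1,2,3,5,6,7,8,9 already taken and all letters distinct): Q must equal 4, so Q=4.

Answer: D=9, H=5, I=1, K=3, L=6, Q=4, R=7, S=0, T=8, Y=2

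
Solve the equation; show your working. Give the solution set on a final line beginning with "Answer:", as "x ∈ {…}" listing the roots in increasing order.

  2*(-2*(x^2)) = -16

Step 1. [2*(-2*(x^2)) = -16] 2 out front; divide by 2, so div: -2*(x^2) = -8.
Step 2. [-2*(x^2) = -8] -2·(inner) — divide through by -2 ⇒ div: x^2 = 4.
Step 3. [x^2 = 4] √ both sides: 4 ≥ 0 gives two branches ⇒ sqrt: x = 2 or -2.

Answer: x ∈ {-2, 2}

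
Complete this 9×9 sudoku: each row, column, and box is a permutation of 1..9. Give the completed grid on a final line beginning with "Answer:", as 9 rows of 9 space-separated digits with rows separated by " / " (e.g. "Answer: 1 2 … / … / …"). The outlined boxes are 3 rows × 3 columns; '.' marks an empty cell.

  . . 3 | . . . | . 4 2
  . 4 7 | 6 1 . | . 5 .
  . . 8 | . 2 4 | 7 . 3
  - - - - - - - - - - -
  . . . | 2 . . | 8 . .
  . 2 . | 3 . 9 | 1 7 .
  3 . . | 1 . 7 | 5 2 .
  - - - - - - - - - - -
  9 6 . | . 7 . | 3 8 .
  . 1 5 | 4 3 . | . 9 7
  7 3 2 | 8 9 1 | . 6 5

Step 1. [r3c1∈{1,5,6}] in row 3, 6 fits only at r3c1 ⇒ r3c1=6.
Step 2. [r7c3∈{4}] r7c3 has the single candidate 4 ⇒ r7c3=4.
Step 3. [r5c3∈{6}] r5c3 is down to just 6. So r5c3=6.
Step 4. [r5c9∈{4}] r5c9 has the single candidate 4. So r5c9=4.
Step 5. [r6c3∈{9}] r6c3 is down to just 9 ⇒ r6c3=9.
Step 6. [r4c1∈{1,4,5}] 4 has one home in col 1: r4c1, so r4c1=4.
Step 7. [r7c4∈{5}] r7c4 has the single candidate 5 ⇒ r7c4=5.
Step 8. [r3c2∈{5,9}] r3c2 is the only open cell in row 3 admitting 5, so r3c2=5.
Step 9. [r1c2∈{9}] r1c2 is down to just 9 ⇒ r1c2=9.
Step 10. [r8c6∈{2,6}] in row 8, 6 fits only at r8c6, so r8c6=6.
Step 11. [r4c6∈{5}] only 5 remains possible at r4c6 ⇒ r4c6=5.
Step 12. [r5c5∈{8}] r5c5 is down to just 8. So r5c5=8.
Step 13. [r6c9∈{6}] r6c9 has the single candidate 6, so r6c9=6.
Step 14. [r2c9∈{8,9}] 8 has one home in col 9: r2c9 ⇒ r2c9=8.
Step 15. [r1c7∈{6}] r1c7 is down to just 6 ⇒ r1c7=6.
Step 16. [r4c9∈{9}] r4c9 has the single candidate 9 ⇒ r4c9=9.
Step 17. [r3c8∈{1}] r3c8's peers cover all but 1, so r3c8=1.
Step 18. [r1c6∈{8}] only 8 remains possible at r1c6 ⇒ r1c6=8.
Step 19. [r8c1∈{8}] r8c1's peers cover all but 8, so r8c1=8.
Step 20. [r1c1∈{1}] r1c1 is down to just 1, so r1c1=1.
Step 21. [r4c2∈{7}] r4c2's peers cover all but 7, so r4c2=7.
Step 22. [r4c8∈{3}] nothing but 3 survives at r4c8. So r4c8=3.
Step 23. [r4c3∈{1}] r4c3 is down to just 1 ⇒ r4c3=1.
Step 24. [r6c2∈{8}] only 8 remains possible at r6c2, so r6c2=8.
Step 25. [r7c6∈{2}] r7c6 is down to just 2 ⇒ r7c6=2.
Step 26. [r2c7∈{9}] r2c7 is down to just 9, so r2c7=9.
Step 27. [r2c6∈{3}] nothing but 3 survives at r2c6, so r2c6=3.
Step 28. [r8c7∈{2}] only 2 remains possible at r8c7, so r8c7=2.
Step 29. [r1c4∈{7}] r1c4's peers cover all but 7. So r1c4=7.
Step 30. [r6c5∈{4}] r6c5 is down to just 4, so r6c5=4.
Step 31. [r3c4∈{9}] only 9 remains possible at r3c4. So r3c4=9.
Step 32. [r7c9∈{1}] r7c9's peers cover all but 1 ⇒ r7c9=1.
Step 33. [r2c1∈{2}] only 2 remains possible at r2c1, so r2c1=2.
Step 34. [r5c1∈{5}] nothing but 5 survives at r5c1 ⇒ r5c1=5.
Step 35. [r4c5∈{6}] only 6 remains possible at r4c5 ⇒ r4c5=6.
Step 36. [r9c7∈{4}] r9c7 is down to just 4, so r9c7=4.
Step 37. [r1c5∈{5}] nothing but 5 survives at r1c5 ⇒ r1c5=5.

Answer: 1 9 3 7 5 8 6 4 2 / 2 4 7 6 1 3 9 5 8 / 6 5 8 9 2 4 7 1 3 / 4 7 1 2 6 5 8 3 9 / 5 2 6 3 8 9 1 7 4 / 3 8 9 1 4 7 5 2 6 / 9 6 4 5 7 2 3 8 1 / 8 1 5 4 3 6 2 9 7 / 7 3 2 8 9 1 4 6 5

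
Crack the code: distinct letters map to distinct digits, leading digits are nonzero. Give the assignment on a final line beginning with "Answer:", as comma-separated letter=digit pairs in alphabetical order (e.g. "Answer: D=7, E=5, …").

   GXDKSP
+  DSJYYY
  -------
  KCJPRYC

Step 1. [col 1: P + Y ≡ C (mod 10)] no forcing yet in column 1 (carry-in 0); P=2 is free and consistent — try it. So P=2.
Step 2. [col 1: P + Y ≡ C (mod 10)] Y=5 is one option consistent with column 1 (P + Y ≡ C (mod 10), carry-in 0) — take it ⇒ Y=5.
Step 3. [col 1: P + Y ≡ C (mod 10)] column 1 reads P+Y+carry(0)=C with P=2, Y=5; with digits 2,5 already taken and all letters distinct, the only value for C is 7 ⇒ C=7.
Step 4. [col 2: S + Y ≡ Y (mod 10)] from column 2 (Y=5, carry-in 0, digits 2,5,7 already taken and all letters distinct): S must equal 0, so S=0.
Step 5. [col 3: K + Y ≡ R (mod 10)] column 3 (K + Y ≡ R (mod 10), carry-in 0) doesn't pin R yet; pick R=6 and continue, so R=6.
Step 6. [col 3: K + Y ≡ R (mod 10)] column 3 reads K+Y+carry(0)=R with Y=5, R=6; with digits 0,2,5,6,7 already taken and all letters distinct, the only value for K is 1 ⇒ K=1.
Step 7. [col 4: D + J ≡ P (mod 10)] several values work for J in column 4 (D + J ≡ P (mod 10), carry-in 0); try J=4. So J=4.
Step 8. [col 4: D + J ≡ P (mod 10)] column 4 reads D+J+carry(0)=P with J=4, P=2; with digits 0,1,2,4,5,6,7 already taken and all letters distinct, the only value for D is 8, so D=8.
Step 9. [col 5: X + S ≡ J (mod 10)] from column 5 (S=0, J=4, carry-in 1, digits 0,1,2,4,5,6,7,8 already taken and all letters distinct): X must equal 3, so X=3.
Step 10. [col 6: G + D ≡ C (mod 10)] column 6 reads G+D+carry(0)=C with D=8, C=7; with digits 0,1,2,3,4,5,6,7,8 already taken and all letters distinct, the only value for G is 9 ⇒ G=9.

Answer: C=7, D=8, G=9, J=4, K=1, P=2, R=6, S=0, X=3, Y=5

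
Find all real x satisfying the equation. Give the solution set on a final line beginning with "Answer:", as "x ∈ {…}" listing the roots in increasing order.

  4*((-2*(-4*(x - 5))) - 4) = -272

Step 1. [4*((-2*(-4*(x - 5))) - 4) = -272] 4·(inner) — divide through by 4. So div: (-2*(-4*(x - 5))) - 4 = -68.
Step 2. [(-2*(-4*(x - 5))) - 4 = -68] peel the -4: add 4 from each side ⇒ sub: -2*(-4*(x - 5)) = -64.
Step 3. [-2*(-4*(x - 5)) = -64] LHS = -2·(…); ÷-2 both sides ⇒ div: -4*(x - 5) = 32.
Step 4. [-4*(x - 5) = 32] LHS = -4·(…); ÷-4 both sides. So div: x - 5 = -8.
Step 5. [x - 5 = -8] the outer -5 inverts by adding 5. So sub: x = -3.

Answer: x ∈ {-3}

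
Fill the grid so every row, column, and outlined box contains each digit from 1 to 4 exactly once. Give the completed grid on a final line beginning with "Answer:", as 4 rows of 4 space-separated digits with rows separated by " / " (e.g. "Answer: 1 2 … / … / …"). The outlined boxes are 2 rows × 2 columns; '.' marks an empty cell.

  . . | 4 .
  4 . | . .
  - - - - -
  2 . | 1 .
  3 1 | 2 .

Step 1. [r2c4∈{1,2,3}] r2c4 is the only open cell in row 2 admitting 1. So r2c4=1.
Step 2. [r2c2∈{2,3}] r2c2 is the only open cell in row 2 admitting 2, so r2c2=2.
Step 3. [r3c4∈{3,4}] in row 3, 3 fits only at r3c4. So r3c4=3.
Step 4. [r1c4∈{2}] r1c4 has the single candidate 2 ⇒ r1c4=2.
Step 5. [r3c2∈{4}] r3c2 is down to just 4, so r3c2=4.
Step 6. [r4c4∈{4}] r4c4's peers cover all but 4 ⇒ r4c4=4.
Step 7. [r1c2∈{3}] only 3 remains possible at r1c2, so r1c2=3.
Step 8. [r2c3∈{3}] only 3 remains possible at r2c3 ⇒ r2c3=3.
Step 9. [r1c1∈{1}] nothing but 1 survives at r1c1, so r1c1=1.

Answer: 1 3 4 2 / 4 2 3 1 / 2 4 1 3 / 3 1 2 4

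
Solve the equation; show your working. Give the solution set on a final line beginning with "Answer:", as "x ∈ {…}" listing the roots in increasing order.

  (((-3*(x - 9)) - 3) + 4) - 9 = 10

Step 1. [(((-3*(x - 9)) - 3) + 4) - 9 = 10] -9 is outermost — add 9 both sides. So sub: ((-3*(x - 9)) - 3) + 4 = 19.
Step 2. [((-3*(x - 9)) - 3) + 4 = 19] peel the +4: subtract 4 from each side. So sub: (-3*(x - 9)) - 3 = 15.
Step 3. [(-3*(x - 9)) - 3 = 15] -3 divides every term; factor it out, so factor: (x - 9) + 1 = -5.
Step 4. [(x - 9) + 1 = -5] the outer +1 inverts by subtracting 1, so sub: x - 9 = -6.
Step 5. [x - 9 = -6] add 9: x sits inside (… - 9), so sub: x = 3.

Answer: x ∈ {3}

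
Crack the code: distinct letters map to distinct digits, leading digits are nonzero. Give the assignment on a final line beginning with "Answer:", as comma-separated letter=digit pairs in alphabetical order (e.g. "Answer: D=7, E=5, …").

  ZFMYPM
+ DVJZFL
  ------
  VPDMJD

Step 1. [col 1: M + L ≡ D (mod 10)] no forcing yet in column 1 (carry-in 0); L=8 is free and consistent — try it ⇒ L=8.
Step 2. [col 1: M + L ≡ D (mod 10)] M=3 is one option consistent with column 1 (M + L ≡ D (mod 10), carry-in 0) — take it ⇒ M=3.
Step 3. [col 1: M + L ≡ D (mod 10)] in column 1 we have M+L≡D with carry-in 0; given M=3, L=8 and digits 3,8 already taken and all letters distinct, that pins D to 1 ⇒ D=1.
Step 4. [col 2: P + F ≡ J (mod 10)] P=6 is one option consistent with column 2 (P + F ≡ J (mod 10), carry-in 1) — take it ⇒ P=6.
Step 5. [col 2: P + F ≡ J (mod 10)] several values work for F in column 2 (P + F ≡ J (mod 10), carry-in 1); try F=0 ⇒ F=0.
Step 6. [col 2: P + F ≡ J (mod 10)] column 2 reads P+F+carry(1)=J with P=6, F=0; with digits 0,1,3,6,8 already taken and all letters distinct, the only value for J is 7 ⇒ J=7.
Step 7. [col 3: Y + Z ≡ M (mod 10)] Y=9 is one option consistent with column 3 (Y + Z ≡ M (mod 10), carry-in 0) — take it. So Y=9.
Step 8. [col 3: Y + Z ≡ M (mod 10)] column 3 reads Y+Z+carry(0)=M with Y=9, M=3; with digits 0,1,3,6,7,8,9 already taken and all letters distinct, the only value for Z is 4 ⇒ Z=4.
Step 9. [col 5: F + V ≡ P (mod 10)] in column 5 we have F+V≡P with carry-in 1; given F=0, P=6 and digits 0,1,3,4,6,7,8,9 already taken and all letters distinct, that pins V to 5, so V=5.

Answer: D=1, F=0, J=7, L=8, M=3, P=6, V=5, Y=9, Z=4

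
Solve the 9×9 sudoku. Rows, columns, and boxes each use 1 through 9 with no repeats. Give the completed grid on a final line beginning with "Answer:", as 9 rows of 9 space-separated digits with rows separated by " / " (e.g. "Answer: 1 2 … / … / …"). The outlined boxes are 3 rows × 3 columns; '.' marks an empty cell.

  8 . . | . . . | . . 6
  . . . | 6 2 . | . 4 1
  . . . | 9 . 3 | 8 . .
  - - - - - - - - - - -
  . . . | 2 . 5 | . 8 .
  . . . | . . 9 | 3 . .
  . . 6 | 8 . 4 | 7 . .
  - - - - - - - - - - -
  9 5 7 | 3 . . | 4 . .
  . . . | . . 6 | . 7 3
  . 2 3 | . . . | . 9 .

Step 1. [r3c9∈{2,5,7}] 7 has one home in col 9: r3c9 ⇒ r3c9=7.
Step 2. [r8c7∈{1,2,5}] 2 has one home in row 8: r8c7. So r8c7=2.
Step 3. [r9c1∈{1,4,6}] across box 7, 6 lands solely at r9c1, so r9c1=6.
Step 4. [r8c5∈{1,4,5,8,9}] r8c5 is the only open cell in row 8 admitting 9 ⇒ r8c5=9.
Step 5. [r8c4∈{1,4,5}] r8c4 is the only open cell in row 8 admitting 5. So r8c4=5.
Step 6. [r4c7∈{1,6,9}] 6 has one home in col 7: r4c7. So r4c7=6.
Step 7. [r9c7∈{1,5}] r9c7 is the only open cell in col 7 admitting 1 ⇒ r9c7=1.
Step 8. [r1c8∈{2,3,5}] 3 has one home in col 8: r1c8, so r1c8=3.
Step 9. [r1c3∈{1,2,4,5,9}] row 1 places 2 nowhere but r1c3. So r1c3=2.
Step 10. [r2c6∈{7,8}] row 2 places 8 nowhere but r2c6, so r2c6=8.
Step 11. [r9c6∈{7}] r9c6 is down to just 7 ⇒ r9c6=7.
Step 12. [r1c6∈{1}] nothing but 1 survives at r1c6, so r1c6=1.
Step 13. [r5c4∈{1,7}] col 4 places 1 nowhere but r5c4. So r5c4=1.
Step 14. [r6c8∈{1,2,5}] r6c8 is the only open cell in col 8 admitting 1. So r6c8=1.
Step 15. [r6c5∈{3}] r6c5 has the single candidate 3, so r6c5=3.
Step 16. [r6c2∈{9}] r6c2 has the single candidate 9. So r6c2=9.
Step 17. [r4c5∈{7}] r4c5 has the single candidate 7, so r4c5=7.
Step 18. [r9c9∈{5,8}] row 9 places 5 nowhere but r9c9 ⇒ r9c9=5.
Step 19. [r6c1∈{2,5}] 5 has one home in row 6: r6c1 ⇒ r6c1=5.
Step 20. [r5c1∈{2,4,7}] col 1 places 2 nowhere but r5c1, so r5c1=2.
Step 21. [r5c2∈{4,7,8}] across row 5, 7 lands solely at r5c2. So r5c2=7.
Step 22. [r1c2∈{4}] r1c2 is down to just 4, so r1c2=4.
Step 23. [r3c1∈{1}] only 1 remains possible at r3c1 ⇒ r3c1=1.
Step 24. [r3c3∈{5}] r3c3's peers cover all but 5. So r3c3=5.
Step 25. [r1c7∈{5,9}] across row 1, 9 lands solely at r1c7. So r1c7=9.
Step 26. [r5c3∈{4,8}] in row 5, 8 fits only at r5c3, so r5c3=8.
Step 27. [r9c5∈{4,8}] r9c5 is the only open cell in row 9 admitting 8. So r9c5=8.
Step 28. [r8c1∈{4}] r8c1 is down to just 4 ⇒ r8c1=4.
Step 29. [r4c1∈{3}] r4c1 has the single candidate 3, so r4c1=3.
Step 30. [r8c3∈{1}] only 1 remains possible at r8c3 ⇒ r8c3=1.
Step 31. [r5c9∈{4}] r5c9's peers cover all but 4 ⇒ r5c9=4.
Step 32. [r2c2∈{3}] r2c2's peers cover all but 3. So r2c2=3.
Step 33. [r6c9∈{2}] r6c9 has the single candidate 2, so r6c9=2.
Step 34. [r5c8∈{5}] r5c8's peers cover all but 5 ⇒ r5c8=5.
Step 35. [r7c5∈{1}] only 1 remains possible at r7c5, so r7c5=1.
Step 36. [r2c7∈{5}] only 5 remains possible at r2c7. So r2c7=5.
Step 37. [r3c8∈{2}] r3c8 has the single candidate 2. So r3c8=2.
Step 38. [r4c9∈{9}] nothing but 9 survives at r4c9. So r4c9=9.
Step 39. [r2c3∈{9}] r2c3 is down to just 9, so r2c3=9.
Step 40. [r9c4∈{4}] nothing but 4 survives at r9c4. So r9c4=4.
Step 41. [r8c2∈{8}] nothing but 8 survives at r8c2, so r8c2=8.
Step 42. [r2c1∈{7}] only 7 remains possible at r2c1 ⇒ r2c1=7.
Step 43. [r4c2∈{1}] r4c2 has the single candidate 1 ⇒ r4c2=1.
Step 44. [r4c3∈{4}] nothing but 4 survives at r4c3. So r4c3=4.
Step 45. [r3c5∈{4}] r3c5 has the single candidate 4, so r3c5=4.
Step 46. [r7c9∈{8}] r7c9 is down to just 8. So r7c9=8.
Step 47. [r3c2∈{6}] r3c2 is down to just 6 ⇒ r3c2=6.
Step 48. [r7c6∈{2}] nothing but 2 survives at r7c6, so r7c6=2.
Step 49. [r1c4∈{7}] r1c4 is down to just 7 ⇒ r1c4=7.
Step 50. [r1c5∈{5}] r1c5 has the single candidate 5. So r1c5=5.
Step 51. [r7c8∈{6}] nothing but 6 survives at r7c8, so r7c8=6.
Step 52. [r5c5∈{6}] r5c5 is down to just 6, so r5c5=6.

Answer: 8 4 2 7 5 1 9 3 6 / 7 3 9 6 2 8 5 4 1 / 1 6 5 9 4 3 8 2 7 / 3 1 4 2 7 5 6 8 9 / 2 7 8 1 6 9 3 5 4 / 5 9 6 8 3 4 7 1 2 / 9 5 7 3 1 2 4 6 8 / 4 8 1 5 9 6 2 7 3 / 6 2 3 4 8 7 1 9 5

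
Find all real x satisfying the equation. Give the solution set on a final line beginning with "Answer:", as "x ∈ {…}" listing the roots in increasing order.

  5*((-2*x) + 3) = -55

Step 1. [5*((-2*x) + 3) = -55] LHS = 5·(…); ÷5 both sides. So div: (-2*x) + 3 = -11.
Step 2. [(-2*x) + 3 = -11] subtract 3: x sits inside (… + 3). So sub: -2*x = -14.
Step 3. [-2*x = -14] leading coefficient -2: divide by -2 ⇒ div: x = 7.

Answer: x ∈ {7}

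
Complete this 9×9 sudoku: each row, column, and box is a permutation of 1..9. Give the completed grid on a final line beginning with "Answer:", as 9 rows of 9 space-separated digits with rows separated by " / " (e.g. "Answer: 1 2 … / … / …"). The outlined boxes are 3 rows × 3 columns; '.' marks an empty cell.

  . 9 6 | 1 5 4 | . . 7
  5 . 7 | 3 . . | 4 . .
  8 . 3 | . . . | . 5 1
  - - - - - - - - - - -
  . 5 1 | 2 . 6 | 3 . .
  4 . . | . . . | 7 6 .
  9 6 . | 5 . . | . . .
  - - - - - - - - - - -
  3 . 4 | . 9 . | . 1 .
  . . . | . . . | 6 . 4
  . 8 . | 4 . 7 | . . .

Step 1. [r1c1∈{2}] r1c1 has the single candidate 2. So r1c1=2.
Step 2. [r6c5∈{1,3,4,7,8}] r6c5 is the only open cell in row 6 admitting 7. So r6c5=7.
Step 3. [r9c9∈{2,3,5,9}] across col 9, 3 lands solely at r9c9, so r9c9=3.
Step 4. [r8c4∈{8}] r8c4 is down to just 8. So r8c4=8.
Step 5. [r6c6∈{1,3,8}] 3 has one home in row 6: r6c6, so r6c6=3.
Step 6. [r1c7∈{8}] only 8 remains possible at r1c7. So r1c7=8.
Step 7. [r7c9∈{2,5,8}] in row 7, 8 fits only at r7c9, so r7c9=8.
Step 8. [r6c9∈{2}] only 2 remains possible at r6c9. So r6c9=2.
Step 9. [r8c8∈{2,7,9}] across col 8, 7 lands solely at r8c8 ⇒ r8c8=7.
Step 10. [r8c1∈{1}] nothing but 1 survives at r8c1 ⇒ r8c1=1.
Step 11. [r8c2∈{2}] r8c2 has the single candidate 2, so r8c2=2.
Step 12. [r9c5∈{1,2,6}] across row 9, 1 lands solely at r9c5, so r9c5=1.
Step 13. [r7c6∈{2,5}] in box 8, 2 fits only at r7c6, so r7c6=2.
Step 14. [r3c6∈{9}] only 9 remains possible at r3c6 ⇒ r3c6=9.
Step 15. [r5c5∈{8}] nothing but 8 survives at r5c5 ⇒ r5c5=8.
Step 16. [r9c7∈{2,5,9}] col 7 places 9 nowhere but r9c7. So r9c7=9.
Step 17. [r4c8∈{4,8,9}] across row 4, 8 lands solely at r4c8. So r4c8=8.
Step 18. [r3c7∈{2}] r3c7 is down to just 2, so r3c7=2.
Step 19. [r3c5∈{6}] r3c5 is down to just 6 ⇒ r3c5=6.
Step 20. [r4c9∈{9}] only 9 remains possible at r4c9, so r4c9=9.
Step 21. [r9c3∈{5}] nothing but 5 survives at r9c3, so r9c3=5.
Step 22. [r5c6∈{1}] r5c6 has the single candidate 1 ⇒ r5c6=1.
Step 23. [r8c6∈{5}] r8c6 has the single candidate 5, so r8c6=5.
Step 24. [r1c8∈{3}] only 3 remains possible at r1c8. So r1c8=3.
Step 25. [r2c8∈{9}] r2c8's peers cover all but 9 ⇒ r2c8=9.
Step 26. [r8c5∈{3}] r8c5 has the single candidate 3. So r8c5=3.
Step 27. [r6c8∈{4}] r6c8 has the single candidate 4 ⇒ r6c8=4.
Step 28. [r5c4∈{9}] r5c4's peers cover all but 9 ⇒ r5c4=9.
Step 29. [r3c4∈{7}] r3c4's peers cover all but 7 ⇒ r3c4=7.
Step 30. [r2c6∈{8}] r2c6 is down to just 8. So r2c6=8.
Step 31. [r7c2∈{7}] r7c2's peers cover all but 7 ⇒ r7c2=7.
Step 32. [r7c4∈{6}] r7c4 is down to just 6 ⇒ r7c4=6.
Step 33. [r2c2∈{1}] r2c2's peers cover all but 1, so r2c2=1.
Step 34. [r6c7∈{1}] r6c7's peers cover all but 1. So r6c7=1.
Step 35. [r6c3∈{8}] r6c3 has the single candidate 8. So r6c3=8.
Step 36. [r2c9∈{6}] only 6 remains possible at r2c9 ⇒ r2c9=6.
Step 37. [r7c7∈{5}] r7c7's peers cover all but 5. So r7c7=5.
Step 38. [r4c1∈{7}] r4c1 is down to just 7. So r4c1=7.
Step 39. [r2c5∈{2}] r2c5's peers cover all but 2 ⇒ r2c5=2.
Step 40. [r5c2∈{3}] r5c2's peers cover all but 3 ⇒ r5c2=3.
Step 41. [r3c2∈{4}] r3c2's peers cover all but 4. So r3c2=4.
Step 42. [r5c9∈{5}] nothing but 5 survives at r5c9. So r5c9=5.
Step 43. [r8c3∈{9}] r8c3 has the single candidate 9. So r8c3=9.
Step 44. [r9c1∈{6}] r9c1's peers cover all but 6, so r9c1=6.
Step 45. [r5c3∈{2}] r5c3 has the single candidate 2, so r5c3=2.
Step 46. [r4c5∈{4}] r4c5's peers cover all but 4, so r4c5=4.
Step 47. [r9c8∈{2}] r9c8 is down to just 2 ⇒ r9c8=2.

Answer: 2 9 6 1 5 4 8 3 7 / 5 1 7 3 2 8 4 9 6 / 8 4 3 7 6 9 2 5 1 / 7 5 1 2 4 6 3 8 9 / 4 3 2 9 8 1 7 6 5 / 9 6 8 5 7 3 1 4 2 / 3 7 4 6 9 2 5 1 8 / 1 2 9 8 3 5 6 7 4 / 6 8 5 4 1 7 9 2 3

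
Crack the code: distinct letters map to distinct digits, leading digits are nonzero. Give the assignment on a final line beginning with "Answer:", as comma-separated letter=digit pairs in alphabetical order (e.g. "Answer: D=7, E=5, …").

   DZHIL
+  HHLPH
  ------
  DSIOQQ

Step 1. [col 1: L + H ≡ Q (mod 10)] no forcing yet in column 1 (carry-in 0); L=4 is free and consistent — try it, so L=4.
Step 2. [col 1: L + H ≡ Q (mod 10)] several values work for Q in column 1 (L + H ≡ Q (mod 10), carry-in 0); try Q=2. So Q=2.
Step 3. [col 1: L + H ≡ Q (mod 10)] from column 1 (L=4, Q=2, carry-in 0, digits 2,4 already taken and all letters distinct): H must equal 8. So H=8.
Step 4. [col 2: I + P ≡ Q (mod 10)] no forcing yet in column 2 (carry-in 1); I=6 is free and consistent — try it. So I=6.
Step 5. [col 2: I + P ≡ Q (mod 10)] in column 2 we have I+P≡Q with carry-in 1; given I=6, Q=2 and digits 2,4,6,8 already taken and all letters distinct, that pins P to 5, so P=5.
Step 6. [col 3: H + L ≡ O (mod 10)] column 3 reads H+L+carry(1)=O with H=8, L=4; with digits 2,4,5,6,8 already taken and all letters distinct, the only value for O is 3, so O=3.
Step 7. [D] adding two 5-digit numbers gives at most 5+1 digits, and here it does — D is that final carry and must be 1 ⇒ D=1.
Step 8. [col 4: Z + H ≡ I (mod 10)] column 4: given H=8, I=6, carry-in 1, and digits 1,2,3,4,5,6,8 already taken and all letters distinct, Z+H≡I (mod 10) forces Z=7 ⇒ Z=7.
Step 9. [col 5: D + H ≡ S (mod 10)] column 5 reads D+H+carry(1)=S with D=1, H=8; with digits 1,2,3,4,5,6,7,8 already taken and all letters distinct, the only value for S is 0, so S=0.

Answer: D=1, H=8, I=6, L=4, O=3, P=5, Q=2, S=0, Z=7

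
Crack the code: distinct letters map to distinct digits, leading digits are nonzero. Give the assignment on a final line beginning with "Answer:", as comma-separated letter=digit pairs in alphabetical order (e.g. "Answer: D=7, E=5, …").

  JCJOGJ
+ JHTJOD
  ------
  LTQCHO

Step 1. [col 1: J + D ≡ O (mod 10)] column 1 (J + D ≡ O (mod 10), carry-in 0) doesn't pin D yet; pick D=2 and continue, so D=2.
Step 2. [col 1: J + D ≡ O (mod 10)] J=4 is one option consistent with column 1 (J + D ≡ O (mod 10), carry-in 0) — take it, so J=4.
Step 3. [col 1: J + D ≡ O (mod 10)] from column 1 (J=4, D=2, carry-in 0, digits 2,4 already taken and all letters distinct): O must equal 6. So O=6.
Step 4. [col 2: G + O ≡ H (mod 10)] G=7 is one option consistent with column 2 (G + O ≡ H (mod 10), carry-in 0) — take it ⇒ G=7.
Step 5. [col 2: G + O ≡ H (mod 10)] column 2 reads G+O+carry(0)=H with G=7, O=6; with digits 2,4,6,7 already taken and all letters distinct, the only value for H is 3, so H=3.
Step 6. [col 3: O + J ≡ C (mod 10)] in column 3 we have O+J≡C with carry-in 1; given O=6, J=4 and digits 2,3,4,6,7 already taken and all letters distinct, that pins C to 1, so C=1.
Step 7. [col 4: J + T ≡ Q (mod 10)] Q=0 is one option consistent with column 4 (J + T ≡ Q (mod 10), carry-in 1) — take it. So Q=0.
Step 8. [col 4: J + T ≡ Q (mod 10)] column 4: given J=4, Q=0, carry-in 1, and digits 0,1,2,3,4,6,7 already taken and all letters distinct, J+T≡Q (mod 10) forces T=5. So T=5.
Step 9. [col 6: J + J ≡ L (mod 10)] in column 6 we have J+J≡L with carry-in 0; given J=4 and digits 0,1,2,3,4,5,6,7 already taken and all letters distinct, that pins L to 8, so L=8.

Answer: C=1, D=2, G=7, H=3, J=4, L=8, O=6, Q=0, T=5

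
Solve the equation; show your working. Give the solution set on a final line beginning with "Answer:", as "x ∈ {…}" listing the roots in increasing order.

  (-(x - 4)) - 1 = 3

Step 1. [(-(x - 4)) - 1 = 3] peel the -1: add 1 from each side. So sub: -(x - 4) = 4.
Step 2. [-(x - 4) = 4] LHS negated; negate both sides. So neg: x - 4 = -4.
Step 3. [x - 4 = -4] -4 is outermost — add 4 both sides ⇒ sub: x = 0.

Answer: x ∈ {0}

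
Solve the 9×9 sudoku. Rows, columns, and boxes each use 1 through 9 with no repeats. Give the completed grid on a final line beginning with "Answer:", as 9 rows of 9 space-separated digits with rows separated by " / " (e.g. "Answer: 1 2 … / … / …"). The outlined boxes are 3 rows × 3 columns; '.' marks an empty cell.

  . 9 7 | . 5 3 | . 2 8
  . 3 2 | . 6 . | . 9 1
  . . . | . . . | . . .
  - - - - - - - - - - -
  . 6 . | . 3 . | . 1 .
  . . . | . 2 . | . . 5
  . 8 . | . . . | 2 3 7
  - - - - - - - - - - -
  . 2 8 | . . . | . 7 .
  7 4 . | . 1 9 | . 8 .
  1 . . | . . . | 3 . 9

Step 1. [r7c5∈{4}] r7c5's peers cover all but 4, so r7c5=4.
Step 2. [r7c9∈{6}] r7c9 is down to just 6, so r7c9=6.
Step 3. [r4c9∈{4}] r4c9's peers cover all but 4 ⇒ r4c9=4.
Step 4. [r7c6∈{5}] nothing but 5 survives at r7c6. So r7c6=5.
Step 5. [r6c5∈{9}] r6c5 is down to just 9 ⇒ r6c5=9.
Step 6. [r3c4∈{1,2,4,7,8,9}] across row 3, 9 lands solely at r3c4. So r3c4=9.
Step 7. [r3c6∈{1,2,4,7,8}] across row 3, 2 lands solely at r3c6 ⇒ r3c6=2.
Step 8. [r8c7∈{5}] r8c7 has the single candidate 5 ⇒ r8c7=5.
Step 9. [r2c1∈{4,5,8}] row 2 places 5 nowhere but r2c1 ⇒ r2c1=5.
Step 10. [r6c1∈{4}] r6c1 is down to just 4. So r6c1=4.
Step 11. [r3c3∈{1,4,6}] r3c3 is the only open cell in col 3 admitting 4 ⇒ r3c3=4.
Step 12. [r9c4∈{2,6,7,8}] row 9 places 2 nowhere but r9c4, so r9c4=2.
Step 13. [r5c8∈{6}] nothing but 6 survives at r5c8, so r5c8=6.
Step 14. [r7c1∈{3,9}] in row 7, 9 fits only at r7c1, so r7c1=9.
Step 15. [r5c2∈{1,7}] r5c2 is the only open cell in col 2 admitting 7, so r5c2=7.
Step 16. [r8c3∈{3,6}] 3 has one home in box 7: r8c3, so r8c3=3.
Step 17. [r1c4∈{1,4}] across row 1, 1 lands solely at r1c4, so r1c4=1.
Step 18. [r9c3∈{5,6}] r9c3 is the only open cell in col 3 admitting 6. So r9c3=6.
Step 19. [r3c1∈{6,8}] r3c1 is the only open cell in col 1 admitting 8 ⇒ r3c1=8.
Step 20. [r3c5∈{7}] only 7 remains possible at r3c5. So r3c5=7.
Step 21. [r4c4∈{5,7,8}] col 4 places 7 nowhere but r4c4. So r4c4=7.
Step 22. [r4c6∈{8}] nothing but 8 survives at r4c6. So r4c6=8.
Step 23. [r2c6∈{4}] r2c6 is down to just 4 ⇒ r2c6=4.
Step 24. [r4c3∈{5,9}] in row 4, 5 fits only at r4c3 ⇒ r4c3=5.
Step 25. [r5c3∈{1,9}] 9 has one home in col 3: r5c3. So r5c3=9.
Step 26. [r6c6∈{1,6}] across col 6, 6 lands solely at r6c6 ⇒ r6c6=6.
Step 27. [r1c7∈{4,6}] across row 1, 4 lands solely at r1c7. So r1c7=4.
Step 28. [r5c7∈{8}] only 8 remains possible at r5c7. So r5c7=8.
Step 29. [r9c2∈{5}] only 5 remains possible at r9c2 ⇒ r9c2=5.
Step 30. [r4c1∈{2}] nothing but 2 survives at r4c1. So r4c1=2.
Step 31. [r3c7∈{6}] r3c7 has the single candidate 6. So r3c7=6.
Step 32. [r2c4∈{8}] r2c4 is down to just 8. So r2c4=8.
Step 33. [r2c7∈{7}] r2c7 has the single candidate 7 ⇒ r2c7=7.
Step 34. [r3c9∈{3}] r3c9 has the single candidate 3. So r3c9=3.
Step 35. [r8c4∈{6}] r8c4 is down to just 6. So r8c4=6.
Step 36. [r9c8∈{4}] r9c8 has the single candidate 4 ⇒ r9c8=4.
Step 37. [r6c4∈{5}] nothing but 5 survives at r6c4 ⇒ r6c4=5.
Step 38. [r5c6∈{1}] only 1 remains possible at r5c6. So r5c6=1.
Step 39. [r9c6∈{7}] r9c6's peers cover all but 7 ⇒ r9c6=7.
Step 40. [r7c7∈{1}] r7c7 is down to just 1. So r7c7=1.
Step 41. [r6c3∈{1}] r6c3 is down to just 1 ⇒ r6c3=1.
Step 42. [r5c1∈{3}] r5c1's peers cover all but 3, so r5c1=3.
Step 43. [r9c5∈{8}] r9c5 has the single candidate 8, so r9c5=8.
Step 44. [r5c4∈{4}] r5c4 is down to just 4, so r5c4=4.
Step 45. [r1c1∈{6}] r1c1 has the single candidate 6 ⇒ r1c1=6.
Step 46. [r4c7∈{9}] only 9 remains possible at r4c7 ⇒ r4c7=9.
Step 47. [r7c4∈{3}] r7c4 is down to just 3 ⇒ r7c4=3.
Step 48. [r8c9∈{2}] r8c9's peers cover all but 2. So r8c9=2.
Step 49. [r3c8∈{5}] r3c8 has the single candidate 5. So r3c8=5.
Step 50. [r3c2∈{1}] r3c2's peers cover all but 1, so r3c2=1.

Answer: 6 9 7 1 5 3 4 2 8 / 5 3 2 8 6 4 7 9 1 / 8 1 4 9 7 2 6 5 3 / 2 6 5 7 3 8 9 1 4 / 3 7 9 4 2 1 8 6 5 / 4 8 1 5 9 6 2 3 7 / 9 2 8 3 4 5 1 7 6 / 7 4 3 6 1 9 5 8 2 / 1 5 6 2 8 7 3 4 9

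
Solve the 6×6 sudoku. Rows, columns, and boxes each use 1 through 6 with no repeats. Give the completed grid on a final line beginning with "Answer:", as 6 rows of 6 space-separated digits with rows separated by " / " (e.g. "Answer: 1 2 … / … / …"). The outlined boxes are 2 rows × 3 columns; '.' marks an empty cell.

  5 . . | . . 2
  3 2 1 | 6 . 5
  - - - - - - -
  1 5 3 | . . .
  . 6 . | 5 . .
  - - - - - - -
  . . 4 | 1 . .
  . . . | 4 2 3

Step 1. [r1c5∈{1,3,4}] 1 has one home in row 1: r1c5, so r1c5=1.
Step 2. [r5c6∈{6}] only 6 remains possible at r5c6 ⇒ r5c6=6.
Step 3. [r3c6∈{4}] r3c6 has the single candidate 4. So r3c6=4.
Step 4. [r1c3∈{6}] only 6 remains possible at r1c3, so r1c3=6.
Step 5. [r4c3∈{2}] nothing but 2 survives at r4c3 ⇒ r4c3=2.
Step 6. [r1c4∈{3}] r1c4 has the single candidate 3, so r1c4=3.
Step 7. [r5c5∈{5}] r5c5 is down to just 5, so r5c5=5.
Step 8. [r5c2∈{3}] r5c2 has the single candidate 3. So r5c2=3.
Step 9. [r6c1∈{6}] only 6 remains possible at r6c1. So r6c1=6.
Step 10. [r6c2∈{1}] r6c2 has the single candidate 1. So r6c2=1.
Step 11. [r4c1∈{4}] r4c1's peers cover all but 4. So r4c1=4.
Step 12. [r3c5∈{6}] r3c5's peers cover all but 6 ⇒ r3c5=6.
Step 13. [r6c3∈{5}] r6c3 has the single candidate 5. So r6c3=5.
Step 14. [r1c2∈{4}] r1c2's peers cover all but 4, so r1c2=4.
Step 15. [r3c4∈{2}] nothing but 2 survives at r3c4. So r3c4=2.
Step 16. [r2c5∈{4}] r2c5 is down to just 4, so r2c5=4.
Step 17. [r4c6∈{1}] only 1 remains possible at r4c6. So r4c6=1.
Step 18. [r4c5∈{3}] only 3 remains possible at r4c5. So r4c5=3.
Step 19. [r5c1∈{2}] nothing but 2 survives at r5c1, so r5c1=2.

Answer: 5 4 6 3 1 2 / 3 2 1 6 4 5 / 1 5 3 2 6 4 / 4 6 2 5 3 1 / 2 3 4 1 5 6 / 6 1 5 4 2 3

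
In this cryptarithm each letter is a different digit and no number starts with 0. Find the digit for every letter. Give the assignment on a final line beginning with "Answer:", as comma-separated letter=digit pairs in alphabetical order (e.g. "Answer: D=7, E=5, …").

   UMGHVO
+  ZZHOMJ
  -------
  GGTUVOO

Step 1. [col 1: O + J ≡ O (mod 10)] in column 1 we have O+J≡O with carry-in 0; given nothing yet and all letters distinct, none taken yet, that pins J to 0. So J=0.
Step 2. [col 1: O + J ≡ O (mod 10)] column 1 (O + J ≡ O (mod 10), carry-in 0) doesn't pin O yet; pick O=9 and continue, so O=9.
Step 3. [col 2: V + M ≡ O (mod 10)] M=4 is one option consistent with column 2 (V + M ≡ O (mod 10), carry-in 0) — take it. So M=4.
Step 4. [G] the sum has 7 digits but both addends have 6; that extra leading digit G is the final carry, namely 1 ⇒ G=1.
Step 5. [col 2: V + M ≡ O (mod 10)] from column 2 (M=4, O=9, carry-in 0, digits 0,1,4,9 already taken and all letters distinct): V must equal 5 ⇒ V=5.
Step 6. [col 3: H + O ≡ V (mod 10)] column 3 reads H+O+carry(0)=V with O=9, V=5; with digits 0,1,4,5,9 already taken and all letters distinct, the only value for H is 6 ⇒ H=6.
Step 7. [col 4: G + H ≡ U (mod 10)] column 4 reads G+H+carry(1)=U with G=1, H=6; with digits 0,1,4,5,6,9 already taken and all letters distinct, the only value for U is 8, so U=8.
Step 8. [col 5: M + Z ≡ T (mod 10)] in column 5 we have M+Z≡T with carry-in 0; given M=4 and digits 0,1,4,5,6,8,9 already taken and all letters distinct, that pins Z to 3, so Z=3.
Step 9. [col 5: M + Z ≡ T (mod 10)] column 5 reads M+Z+carry(0)=T with M=4, Z=3; with digits 0,1,3,4,5,6,8,9 already taken and all letters distinct, the only value for T is 7 ⇒ T=7.

Answer: G=1, H=6, J=0, M=4, O=9, T=7, U=8, V=5, Z=3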